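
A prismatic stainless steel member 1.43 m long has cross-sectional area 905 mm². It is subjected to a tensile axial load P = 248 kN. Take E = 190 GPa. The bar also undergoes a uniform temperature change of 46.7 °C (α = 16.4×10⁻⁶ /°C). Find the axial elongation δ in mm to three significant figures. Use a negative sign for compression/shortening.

δ_mech = NL/(AE) = 248000·1430/(905·190000) = 2.062 mm.
δ_thermal = αLΔT = 16.4e-6·1430·46.7 = 1.095 mm.
δ = δ_mech + δ_thermal = 3.158 mm.

3.16 mm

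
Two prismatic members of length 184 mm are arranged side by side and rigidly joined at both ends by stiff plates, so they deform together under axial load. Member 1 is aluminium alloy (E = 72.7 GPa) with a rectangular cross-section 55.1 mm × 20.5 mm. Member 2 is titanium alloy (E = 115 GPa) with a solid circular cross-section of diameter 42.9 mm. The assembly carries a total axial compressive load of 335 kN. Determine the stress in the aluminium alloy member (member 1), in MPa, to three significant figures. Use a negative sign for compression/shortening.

-98.1 MPa

A_1 = 1130 mm².
A_2 = 1445 mm².
Equal strain + equilibrium ⇒ each member carries load in proportion to AE: A₁E₁ = 82120000 N, A₂E₂ = 166200000 N, ΣAE = 248300000 N.
σ₁ = P·E₁/ΣAE = -335000·72700/248300000 = -98.07 MPa.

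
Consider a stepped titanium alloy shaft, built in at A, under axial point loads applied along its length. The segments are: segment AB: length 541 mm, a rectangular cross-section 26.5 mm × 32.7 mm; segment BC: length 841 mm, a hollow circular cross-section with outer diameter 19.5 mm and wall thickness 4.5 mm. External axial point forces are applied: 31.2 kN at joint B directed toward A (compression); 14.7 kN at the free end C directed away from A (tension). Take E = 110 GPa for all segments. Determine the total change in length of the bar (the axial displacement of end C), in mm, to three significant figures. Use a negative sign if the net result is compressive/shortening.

0.436 mm

Internal axial forces (sectioning from the free end, tension +): N_BC = 14.7 kN, N_AB = -16.5 kN.
A_AB = 866.6 mm².
A_BC = 212.1 mm².
δ_AB = -16500·541/(866.6·110000) = -0.09365 mm
δ_BC = 14700·841/(212.1·110000) = 0.53 mm
δ = Σδ_i = 0.4363 mm.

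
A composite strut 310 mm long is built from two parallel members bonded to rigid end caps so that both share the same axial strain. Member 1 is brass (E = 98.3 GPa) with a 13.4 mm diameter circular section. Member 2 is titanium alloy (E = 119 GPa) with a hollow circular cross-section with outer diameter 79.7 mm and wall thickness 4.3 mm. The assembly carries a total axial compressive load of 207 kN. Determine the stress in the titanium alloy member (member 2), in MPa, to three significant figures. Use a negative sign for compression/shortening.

-182 MPa

A_1 = 141 mm².
A_2 = 1019 mm².
Equal strain + equilibrium ⇒ each member carries load in proportion to AE: A₁E₁ = 13860000 N, A₂E₂ = 121200000 N, ΣAE = 135100000 N.
σ₂ = P·E₂/ΣAE = -207000·119000/135100000 = -182.4 MPa.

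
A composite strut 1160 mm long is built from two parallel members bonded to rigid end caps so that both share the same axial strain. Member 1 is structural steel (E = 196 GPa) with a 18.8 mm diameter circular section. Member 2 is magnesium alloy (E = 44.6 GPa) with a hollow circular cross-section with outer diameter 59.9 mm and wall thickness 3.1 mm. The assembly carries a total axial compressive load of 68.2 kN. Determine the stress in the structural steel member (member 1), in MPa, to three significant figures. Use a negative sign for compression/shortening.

A_1 = 277.6 mm².
A_2 = 553.2 mm².
Equal strain + equilibrium ⇒ each member carries load in proportion to AE: A₁E₁ = 54410000 N, A₂E₂ = 24670000 N, ΣAE = 79080000 N.
σ₁ = P·E₁/ΣAE = -68200·196000/79080000 = -169 MPa.

-169 MPa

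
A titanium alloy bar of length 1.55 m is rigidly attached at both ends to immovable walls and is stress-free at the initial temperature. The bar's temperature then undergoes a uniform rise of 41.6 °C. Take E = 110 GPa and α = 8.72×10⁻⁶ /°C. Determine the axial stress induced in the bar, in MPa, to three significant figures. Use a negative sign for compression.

Free thermal expansion αLΔT = 8.72e-6 · 1550 · 41.6 = 0.5623 mm.
The walls impose strain ε = −(0.5623)/1550 = -3.6275e-04; σ = Eε = 110000 · -3.6275e-04 = -39.9 MPa.

-39.9 MPa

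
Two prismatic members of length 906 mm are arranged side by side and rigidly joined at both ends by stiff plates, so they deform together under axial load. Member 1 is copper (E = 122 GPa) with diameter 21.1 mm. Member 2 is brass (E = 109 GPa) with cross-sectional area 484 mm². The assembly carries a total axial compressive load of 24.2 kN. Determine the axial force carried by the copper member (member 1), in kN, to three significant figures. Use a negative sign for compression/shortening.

-10.8 kN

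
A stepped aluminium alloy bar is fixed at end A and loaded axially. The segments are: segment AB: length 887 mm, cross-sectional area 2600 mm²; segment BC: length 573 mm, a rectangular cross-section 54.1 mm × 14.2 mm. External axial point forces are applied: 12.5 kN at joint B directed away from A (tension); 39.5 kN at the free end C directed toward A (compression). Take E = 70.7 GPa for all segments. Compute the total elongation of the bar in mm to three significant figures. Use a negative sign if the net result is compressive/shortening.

Internal axial forces (sectioning from the free end, tension +): N_BC = -39.5 kN, N_AB = -27 kN.
A_BC = 768.2 mm².
δ_AB = -27000·887/(2600·70700) = -0.1303 mm
δ_BC = -39500·573/(768.2·70700) = -0.4167 mm
δ = Σδ_i = -0.547 mm.

-0.547 mm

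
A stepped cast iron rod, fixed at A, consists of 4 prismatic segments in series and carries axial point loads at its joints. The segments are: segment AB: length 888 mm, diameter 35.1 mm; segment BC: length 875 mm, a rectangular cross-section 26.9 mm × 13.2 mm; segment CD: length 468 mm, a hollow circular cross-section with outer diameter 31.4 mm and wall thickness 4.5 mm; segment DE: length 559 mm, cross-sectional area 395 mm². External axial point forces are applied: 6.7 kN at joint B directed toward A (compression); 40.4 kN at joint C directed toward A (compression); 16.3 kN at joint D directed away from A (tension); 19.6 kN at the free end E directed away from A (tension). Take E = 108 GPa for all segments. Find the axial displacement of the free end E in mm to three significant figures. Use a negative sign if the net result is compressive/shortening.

0.468 mm

Internal axial forces (sectioning from the free end, tension +): N_DE = 19.6 kN, N_CD = 35.9 kN, N_BC = -4.5 kN, N_AB = -11.2 kN.
A_AB = 967.6 mm².
A_BC = 355.1 mm².
A_CD = 380.3 mm².
δ_AB = -11200·888/(967.6·108000) = -0.09517 mm
δ_BC = -4500·875/(355.1·108000) = -0.1027 mm
δ_CD = 35900·468/(380.3·108000) = 0.4091 mm
δ_DE = 19600·559/(395·108000) = 0.2568 mm
δ = Σδ_i = 0.4681 mm.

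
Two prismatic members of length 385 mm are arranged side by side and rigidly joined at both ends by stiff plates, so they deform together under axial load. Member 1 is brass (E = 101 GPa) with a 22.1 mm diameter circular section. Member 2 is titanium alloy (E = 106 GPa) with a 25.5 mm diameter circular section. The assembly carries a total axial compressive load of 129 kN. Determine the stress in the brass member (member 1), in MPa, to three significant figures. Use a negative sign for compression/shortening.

A_1 = 383.6 mm².
A_2 = 510.7 mm².
Equal strain + equilibrium ⇒ each member carries load in proportion to AE: A₁E₁ = 38740000 N, A₂E₂ = 54130000 N, ΣAE = 92880000 N.
σ₁ = P·E₁/ΣAE = -129000·101000/92880000 = -140.3 MPa.

-140 MPa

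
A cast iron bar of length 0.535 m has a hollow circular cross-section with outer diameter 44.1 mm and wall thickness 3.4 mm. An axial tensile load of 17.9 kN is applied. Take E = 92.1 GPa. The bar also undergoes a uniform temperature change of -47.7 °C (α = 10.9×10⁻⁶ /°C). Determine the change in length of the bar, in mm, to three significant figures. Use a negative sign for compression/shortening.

-0.0390 mm

A = 434.7 mm².
δ_mech = NL/(AE) = 17900·535/(434.7·92100) = 0.2392 mm.
δ_thermal = αLΔT = 10.9e-6·535·-47.7 = -0.2782 mm.
δ = δ_mech + δ_thermal = -0.03898 mm.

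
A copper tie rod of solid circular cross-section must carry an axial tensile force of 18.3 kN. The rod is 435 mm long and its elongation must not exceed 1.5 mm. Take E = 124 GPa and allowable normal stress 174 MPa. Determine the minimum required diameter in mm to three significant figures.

11.6 mm

Required area A ≥ P/σ_allow = 18300/174 = 105.2 mm².
For a solid circular section, d ≥ √(4A/π) = 11.57 mm.
Elongation limit: A ≥ PL/(Eδ_allow) = 18300·435/(124000·1.5) = 42.8 mm² ⇒ d ≥ 7.382 mm.
The stress limit governs.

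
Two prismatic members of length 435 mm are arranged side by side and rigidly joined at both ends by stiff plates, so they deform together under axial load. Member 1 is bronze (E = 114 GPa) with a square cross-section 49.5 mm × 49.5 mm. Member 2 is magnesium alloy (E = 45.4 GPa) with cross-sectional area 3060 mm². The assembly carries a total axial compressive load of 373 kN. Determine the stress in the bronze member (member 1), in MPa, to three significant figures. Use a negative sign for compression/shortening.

-102 MPa

A_1 = 2450 mm².
Equal strain + equilibrium ⇒ each member carries load in proportion to AE: A₁E₁ = 279300000 N, A₂E₂ = 138900000 N, ΣAE = 418300000 N.
σ₁ = P·E₁/ΣAE = -373000·114000/418300000 = -101.7 MPa.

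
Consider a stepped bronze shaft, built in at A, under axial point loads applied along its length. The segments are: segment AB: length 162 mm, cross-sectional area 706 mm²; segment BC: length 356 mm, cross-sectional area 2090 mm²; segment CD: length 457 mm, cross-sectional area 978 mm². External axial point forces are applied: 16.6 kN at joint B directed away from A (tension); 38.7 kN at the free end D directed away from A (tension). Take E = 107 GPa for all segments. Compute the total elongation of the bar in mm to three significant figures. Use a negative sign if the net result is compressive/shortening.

0.349 mm

Internal axial forces (sectioning from the free end, tension +): N_CD = 38.7 kN, N_BC = 38.7 kN, N_AB = 55.3 kN.
δ_AB = 55300·162/(706·107000) = 0.1186 mm
δ_BC = 38700·356/(2090·107000) = 0.06161 mm
δ_CD = 38700·457/(978·107000) = 0.169 mm
δ = Σδ_i = 0.3492 mm.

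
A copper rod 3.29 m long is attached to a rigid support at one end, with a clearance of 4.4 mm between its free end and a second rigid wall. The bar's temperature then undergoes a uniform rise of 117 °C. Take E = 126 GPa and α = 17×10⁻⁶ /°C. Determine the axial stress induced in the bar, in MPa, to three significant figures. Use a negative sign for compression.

-82.1 MPa

Free thermal expansion αLΔT = 17e-6 · 3290 · 117 = 6.544 mm.
The walls engage after the gap closes; constrained expansion = 6.544 − 4.4 = 2.144 mm.
The walls impose strain ε = −(2.144)/3290 = -6.5161e-04; σ = Eε = 126000 · -6.5161e-04 = -82.1 MPa.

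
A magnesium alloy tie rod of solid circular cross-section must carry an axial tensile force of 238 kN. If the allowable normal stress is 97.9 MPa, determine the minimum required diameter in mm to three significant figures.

55.6 mm

Required area A ≥ P/σ_allow = 238000/97.9 = 2431 mm².
For a solid circular section, d ≥ √(4A/π) = 55.64 mm.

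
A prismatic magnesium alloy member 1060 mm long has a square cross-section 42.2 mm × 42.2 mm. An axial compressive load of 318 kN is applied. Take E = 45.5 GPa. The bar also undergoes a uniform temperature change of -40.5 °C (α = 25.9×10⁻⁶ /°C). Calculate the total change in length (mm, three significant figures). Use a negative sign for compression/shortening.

A = 1781 mm².
δ_mech = NL/(AE) = -318000·1060/(1781·45500) = -4.16 mm.
δ_thermal = αLΔT = 25.9e-6·1060·-40.5 = -1.112 mm.
δ = δ_mech + δ_thermal = -5.272 mm.

-5.27 mm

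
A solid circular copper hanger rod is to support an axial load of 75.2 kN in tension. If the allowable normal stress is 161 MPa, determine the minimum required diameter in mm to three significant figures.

Required area A ≥ P/σ_allow = 75200/161 = 467.1 mm².
For a solid circular section, d ≥ √(4A/π) = 24.39 mm.

24.4 mm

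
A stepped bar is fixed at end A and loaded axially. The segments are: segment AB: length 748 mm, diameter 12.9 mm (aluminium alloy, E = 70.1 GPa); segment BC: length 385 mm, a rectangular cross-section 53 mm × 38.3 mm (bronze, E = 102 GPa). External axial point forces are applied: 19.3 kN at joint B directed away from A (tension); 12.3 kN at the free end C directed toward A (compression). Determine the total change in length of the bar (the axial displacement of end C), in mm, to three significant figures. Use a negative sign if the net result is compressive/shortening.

0.549 mm

Internal axial forces (sectioning from the free end, tension +): N_BC = -12.3 kN, N_AB = 7 kN.
A_AB = 130.7 mm².
A_BC = 2030 mm².
δ_AB = 7000·748/(130.7·70100) = 0.5715 mm
δ_BC = -12300·385/(2030·102000) = -0.02287 mm
δ = Σδ_i = 0.5486 mm.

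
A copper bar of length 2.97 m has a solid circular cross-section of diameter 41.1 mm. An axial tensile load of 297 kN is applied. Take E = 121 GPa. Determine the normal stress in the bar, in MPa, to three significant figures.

A = 1327 mm².
σ = N/A = 297000/1327 = 223.9 MPa.

224 MPa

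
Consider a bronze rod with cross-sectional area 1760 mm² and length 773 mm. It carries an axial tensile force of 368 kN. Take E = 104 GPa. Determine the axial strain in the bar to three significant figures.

0.00201

σ = N/A = 209.1 MPa; ε = σ/E = 209.1/104000 = 2.010e-03.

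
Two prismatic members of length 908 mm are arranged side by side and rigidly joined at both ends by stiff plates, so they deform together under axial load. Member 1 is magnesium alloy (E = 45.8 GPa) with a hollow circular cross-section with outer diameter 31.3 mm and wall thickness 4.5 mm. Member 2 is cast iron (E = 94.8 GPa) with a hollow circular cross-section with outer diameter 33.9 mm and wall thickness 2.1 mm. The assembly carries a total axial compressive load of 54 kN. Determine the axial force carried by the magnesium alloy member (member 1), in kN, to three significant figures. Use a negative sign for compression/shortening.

-25.2 kN

A_1 = 378.9 mm².
A_2 = 209.8 mm².
Equal strain + equilibrium ⇒ each member carries load in proportion to AE: A₁E₁ = 17350000 N, A₂E₂ = 19890000 N, ΣAE = 37240000 N.
F₁ = P·A₁E₁/ΣAE = -54000·17350000/37240000 = -25160 N.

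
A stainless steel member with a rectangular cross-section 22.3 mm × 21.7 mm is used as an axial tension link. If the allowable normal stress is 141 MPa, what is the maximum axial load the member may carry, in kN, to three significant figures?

A = 483.9 mm².
P_max = σ_allow · A = 141 · 483.9 = 68230 N = 68.23 kN.

68.2 kN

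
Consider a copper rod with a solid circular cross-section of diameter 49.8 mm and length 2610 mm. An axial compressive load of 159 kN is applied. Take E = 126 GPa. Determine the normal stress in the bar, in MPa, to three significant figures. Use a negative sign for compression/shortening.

A = 1948 mm².
σ = N/A = -159000/1948 = -81.63 MPa.

-81.6 MPa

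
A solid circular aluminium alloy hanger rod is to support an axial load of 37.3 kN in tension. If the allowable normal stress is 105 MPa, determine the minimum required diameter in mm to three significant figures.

21.3 mm

Required area A ≥ P/σ_allow = 37300/105 = 355.2 mm².
For a solid circular section, d ≥ √(4A/π) = 21.27 mm.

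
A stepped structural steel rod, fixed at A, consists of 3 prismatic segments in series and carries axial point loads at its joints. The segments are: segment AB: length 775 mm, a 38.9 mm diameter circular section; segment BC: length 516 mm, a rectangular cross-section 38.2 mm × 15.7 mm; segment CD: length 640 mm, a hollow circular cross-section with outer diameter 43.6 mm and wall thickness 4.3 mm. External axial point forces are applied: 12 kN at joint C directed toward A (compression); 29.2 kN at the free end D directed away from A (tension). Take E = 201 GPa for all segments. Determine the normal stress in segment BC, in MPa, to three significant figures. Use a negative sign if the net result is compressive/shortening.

28.7 MPa

Internal axial forces (sectioning from the free end, tension +): N_CD = 29.2 kN, N_BC = 17.2 kN, N_AB = 17.2 kN.
A_BC = 599.7 mm².
σ_BC = N_BC/A_BC = 17200/599.7 = 28.68 MPa.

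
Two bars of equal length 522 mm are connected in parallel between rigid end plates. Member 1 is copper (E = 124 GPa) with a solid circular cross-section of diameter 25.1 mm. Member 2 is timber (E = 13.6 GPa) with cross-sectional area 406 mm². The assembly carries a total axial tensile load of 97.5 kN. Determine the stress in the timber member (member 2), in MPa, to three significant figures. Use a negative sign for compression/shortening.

19.8 MPa

A_1 = 494.8 mm².
Equal strain + equilibrium ⇒ each member carries load in proportion to AE: A₁E₁ = 61360000 N, A₂E₂ = 5522000 N, ΣAE = 66880000 N.
σ₂ = P·E₂/ΣAE = 97500·13600/66880000 = 19.83 MPa.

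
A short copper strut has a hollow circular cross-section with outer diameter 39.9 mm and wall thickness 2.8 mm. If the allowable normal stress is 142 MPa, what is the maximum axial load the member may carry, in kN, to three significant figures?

46.3 kN

A = 326.3 mm².
P_max = σ_allow · A = 142 · 326.3 = 46340 N = 46.34 kN.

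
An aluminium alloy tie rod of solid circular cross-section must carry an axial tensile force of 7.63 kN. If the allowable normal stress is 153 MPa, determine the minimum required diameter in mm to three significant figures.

7.97 mm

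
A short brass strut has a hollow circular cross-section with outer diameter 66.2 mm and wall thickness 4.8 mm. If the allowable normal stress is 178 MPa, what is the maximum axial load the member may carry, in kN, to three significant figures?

A = 925.9 mm².
P_max = σ_allow · A = 178 · 925.9 = 164800 N = 164.8 kN.

165 kN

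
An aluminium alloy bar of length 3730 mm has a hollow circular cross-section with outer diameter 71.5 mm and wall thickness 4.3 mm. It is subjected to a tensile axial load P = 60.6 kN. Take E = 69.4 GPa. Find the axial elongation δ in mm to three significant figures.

3.59 mm

A = 907.8 mm².
δ_mech = NL/(AE) = 60600·3730/(907.8·69400) = 3.588 mm.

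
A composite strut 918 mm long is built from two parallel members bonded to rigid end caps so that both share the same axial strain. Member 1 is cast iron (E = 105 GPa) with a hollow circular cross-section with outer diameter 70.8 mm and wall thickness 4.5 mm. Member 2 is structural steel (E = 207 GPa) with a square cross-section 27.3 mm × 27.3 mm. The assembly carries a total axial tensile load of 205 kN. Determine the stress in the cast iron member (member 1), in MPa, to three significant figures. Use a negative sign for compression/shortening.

85.2 MPa

A_1 = 937.3 mm².
A_2 = 745.3 mm².
Equal strain + equilibrium ⇒ each member carries load in proportion to AE: A₁E₁ = 98420000 N, A₂E₂ = 154300000 N, ΣAE = 252700000 N.
σ₁ = P·E₁/ΣAE = 205000·105000/252700000 = 85.18 MPa.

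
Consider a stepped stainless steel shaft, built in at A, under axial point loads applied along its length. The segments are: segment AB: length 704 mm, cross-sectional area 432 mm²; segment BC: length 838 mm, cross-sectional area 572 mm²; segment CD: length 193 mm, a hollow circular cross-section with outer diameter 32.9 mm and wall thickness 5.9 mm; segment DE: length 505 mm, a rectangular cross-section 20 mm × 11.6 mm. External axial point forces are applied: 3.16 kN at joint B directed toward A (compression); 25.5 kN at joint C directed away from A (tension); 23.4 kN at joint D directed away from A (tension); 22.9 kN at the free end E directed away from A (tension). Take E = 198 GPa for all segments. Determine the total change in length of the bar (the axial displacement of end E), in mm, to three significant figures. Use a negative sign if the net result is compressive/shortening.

Internal axial forces (sectioning from the free end, tension +): N_DE = 22.9 kN, N_CD = 46.3 kN, N_BC = 71.8 kN, N_AB = 68.64 kN.
A_CD = 500.5 mm².
A_DE = 232 mm².
δ_AB = 68640·704/(432·198000) = 0.5649 mm
δ_BC = 71800·838/(572·198000) = 0.5313 mm
δ_CD = 46300·193/(500.5·198000) = 0.09018 mm
δ_DE = 22900·505/(232·198000) = 0.2518 mm
δ = Σδ_i = 1.438 mm.

1.44 mm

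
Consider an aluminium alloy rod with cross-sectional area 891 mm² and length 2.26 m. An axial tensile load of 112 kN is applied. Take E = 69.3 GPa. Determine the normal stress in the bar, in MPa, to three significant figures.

σ = N/A = 112000/891 = 125.7 MPa.

126 MPa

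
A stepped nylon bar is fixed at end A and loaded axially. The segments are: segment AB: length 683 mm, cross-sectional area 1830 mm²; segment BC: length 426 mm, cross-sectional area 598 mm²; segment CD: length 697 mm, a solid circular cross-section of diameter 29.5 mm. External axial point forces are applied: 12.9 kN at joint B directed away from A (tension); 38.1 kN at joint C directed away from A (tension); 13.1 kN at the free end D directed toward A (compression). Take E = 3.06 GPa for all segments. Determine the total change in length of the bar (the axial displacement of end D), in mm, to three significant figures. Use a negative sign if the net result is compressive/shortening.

Internal axial forces (sectioning from the free end, tension +): N_CD = -13.1 kN, N_BC = 25 kN, N_AB = 37.9 kN.
A_CD = 683.5 mm².
δ_AB = 37900·683/(1830·3060) = 4.623 mm
δ_BC = 25000·426/(598·3060) = 5.82 mm
δ_CD = -13100·697/(683.5·3060) = -4.366 mm
δ = Σδ_i = 6.077 mm.

6.08 mm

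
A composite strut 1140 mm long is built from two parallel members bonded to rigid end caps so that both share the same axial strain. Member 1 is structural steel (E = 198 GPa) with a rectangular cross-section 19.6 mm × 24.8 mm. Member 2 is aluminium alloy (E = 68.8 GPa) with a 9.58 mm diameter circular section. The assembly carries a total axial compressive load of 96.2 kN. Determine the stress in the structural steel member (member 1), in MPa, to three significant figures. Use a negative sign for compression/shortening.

-188 MPa

A_1 = 486.1 mm².
A_2 = 72.08 mm².
Equal strain + equilibrium ⇒ each member carries load in proportion to AE: A₁E₁ = 96240000 N, A₂E₂ = 4959000 N, ΣAE = 101200000 N.
σ₁ = P·E₁/ΣAE = -96200·198000/101200000 = -188.2 MPa.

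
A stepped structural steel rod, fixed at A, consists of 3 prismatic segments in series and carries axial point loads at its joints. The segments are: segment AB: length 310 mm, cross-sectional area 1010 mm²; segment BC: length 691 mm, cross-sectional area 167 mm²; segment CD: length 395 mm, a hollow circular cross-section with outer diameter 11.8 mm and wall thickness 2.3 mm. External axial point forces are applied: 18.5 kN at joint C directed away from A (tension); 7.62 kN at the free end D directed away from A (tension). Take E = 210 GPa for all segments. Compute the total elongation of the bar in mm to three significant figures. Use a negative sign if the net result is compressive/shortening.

Internal axial forces (sectioning from the free end, tension +): N_CD = 7.62 kN, N_BC = 26.12 kN, N_AB = 26.12 kN.
A_CD = 68.64 mm².
δ_AB = 26120·310/(1010·210000) = 0.03818 mm
δ_BC = 26120·691/(167·210000) = 0.5147 mm
δ_CD = 7620·395/(68.64·210000) = 0.2088 mm
δ = Σδ_i = 0.7616 mm.

0.762 mm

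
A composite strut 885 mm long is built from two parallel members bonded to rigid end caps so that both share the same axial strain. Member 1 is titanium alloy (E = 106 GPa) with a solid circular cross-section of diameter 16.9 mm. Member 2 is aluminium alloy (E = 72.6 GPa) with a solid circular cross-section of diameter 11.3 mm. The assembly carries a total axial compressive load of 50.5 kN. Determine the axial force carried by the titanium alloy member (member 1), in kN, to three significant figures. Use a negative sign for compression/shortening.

A_1 = 224.3 mm².
A_2 = 100.3 mm².
Equal strain + equilibrium ⇒ each member carries load in proportion to AE: A₁E₁ = 23780000 N, A₂E₂ = 7281000 N, ΣAE = 31060000 N.
F₁ = P·A₁E₁/ΣAE = -50500·23780000/31060000 = -38660 N.

-38.7 kN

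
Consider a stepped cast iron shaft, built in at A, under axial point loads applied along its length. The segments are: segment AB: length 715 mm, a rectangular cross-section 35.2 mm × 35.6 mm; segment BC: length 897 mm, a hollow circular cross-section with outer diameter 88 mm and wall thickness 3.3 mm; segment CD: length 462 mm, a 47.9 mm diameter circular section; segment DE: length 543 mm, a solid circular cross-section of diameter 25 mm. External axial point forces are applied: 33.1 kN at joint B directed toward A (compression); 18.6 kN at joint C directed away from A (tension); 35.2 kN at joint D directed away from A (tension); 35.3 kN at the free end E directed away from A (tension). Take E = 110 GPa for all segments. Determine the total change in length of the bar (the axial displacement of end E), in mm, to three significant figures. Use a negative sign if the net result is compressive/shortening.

1.64 mm

Internal axial forces (sectioning from the free end, tension +): N_DE = 35.3 kN, N_CD = 70.5 kN, N_BC = 89.1 kN, N_AB = 56 kN.
A_AB = 1253 mm².
A_BC = 878.1 mm².
A_CD = 1802 mm².
A_DE = 490.9 mm².
δ_AB = 56000·715/(1253·110000) = 0.2905 mm
δ_BC = 89100·897/(878.1·110000) = 0.8274 mm
δ_CD = 70500·462/(1802·110000) = 0.1643 mm
δ_DE = 35300·543/(490.9·110000) = 0.355 mm
δ = Σδ_i = 1.637 mm.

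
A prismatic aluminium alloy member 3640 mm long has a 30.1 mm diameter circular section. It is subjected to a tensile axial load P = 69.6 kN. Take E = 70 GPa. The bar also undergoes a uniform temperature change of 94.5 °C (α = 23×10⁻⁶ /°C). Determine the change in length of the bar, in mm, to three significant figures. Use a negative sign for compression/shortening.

13.0 mm

A = 711.6 mm².
δ_mech = NL/(AE) = 69600·3640/(711.6·70000) = 5.086 mm.
δ_thermal = αLΔT = 23e-6·3640·94.5 = 7.912 mm.
δ = δ_mech + δ_thermal = 13 mm.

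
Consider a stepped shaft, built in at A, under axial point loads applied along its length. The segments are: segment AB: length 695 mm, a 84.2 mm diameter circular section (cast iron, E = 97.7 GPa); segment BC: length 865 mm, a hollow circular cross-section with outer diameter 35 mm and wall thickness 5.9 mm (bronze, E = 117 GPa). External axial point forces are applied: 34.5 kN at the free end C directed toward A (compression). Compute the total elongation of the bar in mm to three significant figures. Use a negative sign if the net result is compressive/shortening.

-0.517 mm

Internal axial forces (sectioning from the free end, tension +): N_BC = -34.5 kN, N_AB = -34.5 kN.
A_AB = 5568 mm².
A_BC = 539.4 mm².
δ_AB = -34500·695/(5568·97700) = -0.04408 mm
δ_BC = -34500·865/(539.4·117000) = -0.4729 mm
δ = Σδ_i = -0.517 mm.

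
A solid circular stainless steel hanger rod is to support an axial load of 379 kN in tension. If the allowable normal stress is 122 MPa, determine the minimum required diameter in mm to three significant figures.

Required area A ≥ P/σ_allow = 379000/122 = 3107 mm².
For a solid circular section, d ≥ √(4A/π) = 62.89 mm.

62.9 mm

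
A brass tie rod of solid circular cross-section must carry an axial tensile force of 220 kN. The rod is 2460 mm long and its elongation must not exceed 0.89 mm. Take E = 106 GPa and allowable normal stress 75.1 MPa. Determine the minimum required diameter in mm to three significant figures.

Required area A ≥ P/σ_allow = 220000/75.1 = 2929 mm².
For a solid circular section, d ≥ √(4A/π) = 61.07 mm.
Elongation limit: A ≥ PL/(Eδ_allow) = 220000·2460/(106000·0.89) = 5737 mm² ⇒ d ≥ 85.46 mm.
The elongation limit governs.

85.5 mm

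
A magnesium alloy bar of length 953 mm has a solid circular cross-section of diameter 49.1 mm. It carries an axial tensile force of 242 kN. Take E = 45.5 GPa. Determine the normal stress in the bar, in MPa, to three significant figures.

A = 1893 mm².
σ = N/A = 242000/1893 = 127.8 MPa.

128 MPa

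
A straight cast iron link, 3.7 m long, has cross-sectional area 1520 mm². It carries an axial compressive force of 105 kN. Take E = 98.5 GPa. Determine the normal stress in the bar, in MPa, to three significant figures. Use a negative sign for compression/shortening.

-69.1 MPa

σ = N/A = -105000/1520 = -69.08 MPa.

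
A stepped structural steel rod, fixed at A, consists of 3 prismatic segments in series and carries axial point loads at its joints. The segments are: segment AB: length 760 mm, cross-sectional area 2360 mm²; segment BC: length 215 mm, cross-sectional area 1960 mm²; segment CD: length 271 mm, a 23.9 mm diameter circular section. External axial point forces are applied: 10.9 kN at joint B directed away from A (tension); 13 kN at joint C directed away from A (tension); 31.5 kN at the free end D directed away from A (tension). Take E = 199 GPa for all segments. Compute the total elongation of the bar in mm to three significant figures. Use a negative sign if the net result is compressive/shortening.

Internal axial forces (sectioning from the free end, tension +): N_CD = 31.5 kN, N_BC = 44.5 kN, N_AB = 55.4 kN.
A_CD = 448.6 mm².
δ_AB = 55400·760/(2360·199000) = 0.08965 mm
δ_BC = 44500·215/(1960·199000) = 0.02453 mm
δ_CD = 31500·271/(448.6·199000) = 0.09562 mm
δ = Σδ_i = 0.2098 mm.

0.210 mm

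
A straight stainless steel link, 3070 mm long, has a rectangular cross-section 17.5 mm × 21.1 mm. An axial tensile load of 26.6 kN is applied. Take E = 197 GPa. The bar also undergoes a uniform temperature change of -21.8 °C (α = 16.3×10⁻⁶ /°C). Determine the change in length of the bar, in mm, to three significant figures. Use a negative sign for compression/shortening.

A = 369.2 mm².
δ_mech = NL/(AE) = 26600·3070/(369.2·197000) = 1.123 mm.
δ_thermal = αLΔT = 16.3e-6·3070·-21.8 = -1.091 mm.
δ = δ_mech + δ_thermal = 0.03173 mm.

0.0317 mm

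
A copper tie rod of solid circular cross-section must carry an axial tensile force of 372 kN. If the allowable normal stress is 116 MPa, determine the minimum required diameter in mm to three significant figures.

63.9 mm

Required area A ≥ P/σ_allow = 372000/116 = 3207 mm².
For a solid circular section, d ≥ √(4A/π) = 63.9 mm.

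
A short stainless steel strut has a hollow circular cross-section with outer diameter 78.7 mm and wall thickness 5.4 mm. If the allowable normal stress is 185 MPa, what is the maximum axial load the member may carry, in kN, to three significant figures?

230 kN

A = 1244 mm².
P_max = σ_allow · A = 185 · 1244 = 230000 N = 230 kN.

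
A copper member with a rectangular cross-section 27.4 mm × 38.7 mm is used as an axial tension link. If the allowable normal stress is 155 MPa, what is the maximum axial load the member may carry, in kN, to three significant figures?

164 kN

A = 1060 mm².
P_max = σ_allow · A = 155 · 1060 = 164400 N = 164.4 kN.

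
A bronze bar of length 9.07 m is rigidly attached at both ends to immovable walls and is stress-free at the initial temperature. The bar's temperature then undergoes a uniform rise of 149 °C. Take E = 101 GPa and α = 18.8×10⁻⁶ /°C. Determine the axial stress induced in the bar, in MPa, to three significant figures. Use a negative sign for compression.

-283 MPa

Free thermal expansion αLΔT = 18.8e-6 · 9070 · 149 = 25.41 mm.
The walls impose strain ε = −(25.41)/9070 = -2.8012e-03; σ = Eε = 101000 · -2.8012e-03 = -282.9 MPa.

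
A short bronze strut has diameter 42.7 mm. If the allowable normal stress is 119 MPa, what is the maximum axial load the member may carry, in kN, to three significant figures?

170 kN

A = 1432 mm².
P_max = σ_allow · A = 119 · 1432 = 170400 N = 170.4 kN.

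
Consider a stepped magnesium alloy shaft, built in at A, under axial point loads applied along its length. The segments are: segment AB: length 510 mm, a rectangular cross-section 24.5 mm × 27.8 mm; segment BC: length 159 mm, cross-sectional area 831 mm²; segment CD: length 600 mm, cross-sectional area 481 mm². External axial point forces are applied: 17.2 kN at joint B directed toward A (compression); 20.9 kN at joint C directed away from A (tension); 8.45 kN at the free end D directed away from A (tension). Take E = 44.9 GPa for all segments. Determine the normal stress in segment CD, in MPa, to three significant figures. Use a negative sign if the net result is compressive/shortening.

Internal axial forces (sectioning from the free end, tension +): N_CD = 8.45 kN, N_BC = 29.35 kN, N_AB = 12.15 kN.
σ_CD = N_CD/A_CD = 8450/481 = 17.57 MPa.

17.6 MPa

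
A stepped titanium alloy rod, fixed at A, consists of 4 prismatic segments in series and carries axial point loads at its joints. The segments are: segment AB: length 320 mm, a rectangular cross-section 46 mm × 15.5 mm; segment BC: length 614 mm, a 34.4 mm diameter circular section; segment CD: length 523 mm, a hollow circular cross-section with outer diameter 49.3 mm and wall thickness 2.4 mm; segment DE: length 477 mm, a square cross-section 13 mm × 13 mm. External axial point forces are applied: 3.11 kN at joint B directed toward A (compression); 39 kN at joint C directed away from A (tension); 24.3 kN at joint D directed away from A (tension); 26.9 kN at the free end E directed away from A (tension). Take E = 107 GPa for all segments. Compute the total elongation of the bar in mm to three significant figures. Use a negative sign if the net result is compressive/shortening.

2.34 mm

Internal axial forces (sectioning from the free end, tension +): N_DE = 26.9 kN, N_CD = 51.2 kN, N_BC = 90.2 kN, N_AB = 87.09 kN.
A_AB = 713 mm².
A_BC = 929.4 mm².
A_CD = 353.6 mm².
A_DE = 169 mm².
δ_AB = 87090·320/(713·107000) = 0.3653 mm
δ_BC = 90200·614/(929.4·107000) = 0.5569 mm
δ_CD = 51200·523/(353.6·107000) = 0.7077 mm
δ_DE = 26900·477/(169·107000) = 0.7096 mm
δ = Σδ_i = 2.339 mm.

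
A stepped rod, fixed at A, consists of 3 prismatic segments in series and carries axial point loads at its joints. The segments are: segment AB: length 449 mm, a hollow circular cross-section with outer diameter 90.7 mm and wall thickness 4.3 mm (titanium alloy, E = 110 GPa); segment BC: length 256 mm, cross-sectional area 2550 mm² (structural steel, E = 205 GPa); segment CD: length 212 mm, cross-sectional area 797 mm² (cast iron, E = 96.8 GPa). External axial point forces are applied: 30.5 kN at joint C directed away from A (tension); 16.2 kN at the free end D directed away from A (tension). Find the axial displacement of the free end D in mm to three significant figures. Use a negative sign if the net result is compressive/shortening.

0.231 mm

Internal axial forces (sectioning from the free end, tension +): N_CD = 16.2 kN, N_BC = 46.7 kN, N_AB = 46.7 kN.
A_AB = 1167 mm².
δ_AB = 46700·449/(1167·110000) = 0.1633 mm
δ_BC = 46700·256/(2550·205000) = 0.02287 mm
δ_CD = 16200·212/(797·96800) = 0.04452 mm
δ = Σδ_i = 0.2307 mm.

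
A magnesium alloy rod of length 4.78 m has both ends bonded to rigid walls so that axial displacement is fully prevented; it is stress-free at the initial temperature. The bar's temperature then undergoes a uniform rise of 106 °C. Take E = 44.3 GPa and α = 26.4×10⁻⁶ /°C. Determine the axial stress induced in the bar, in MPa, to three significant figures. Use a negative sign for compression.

-124 MPa

Free thermal expansion αLΔT = 26.4e-6 · 4780 · 106 = 13.38 mm.
The walls impose strain ε = −(13.38)/4780 = -2.7984e-03; σ = Eε = 44300 · -2.7984e-03 = -124 MPa.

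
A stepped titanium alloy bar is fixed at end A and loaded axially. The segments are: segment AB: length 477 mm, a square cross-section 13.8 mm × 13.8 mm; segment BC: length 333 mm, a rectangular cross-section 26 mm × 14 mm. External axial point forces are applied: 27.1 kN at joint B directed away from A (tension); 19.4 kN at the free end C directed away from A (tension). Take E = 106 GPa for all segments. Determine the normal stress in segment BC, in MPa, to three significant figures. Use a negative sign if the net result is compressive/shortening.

Internal axial forces (sectioning from the free end, tension +): N_BC = 19.4 kN, N_AB = 46.5 kN.
A_BC = 364 mm².
σ_BC = N_BC/A_BC = 19400/364 = 53.3 MPa.

53.3 MPa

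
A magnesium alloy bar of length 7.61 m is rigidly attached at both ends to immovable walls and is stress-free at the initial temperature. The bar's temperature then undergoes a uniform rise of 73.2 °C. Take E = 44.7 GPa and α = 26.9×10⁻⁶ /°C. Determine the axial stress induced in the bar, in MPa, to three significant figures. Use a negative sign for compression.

Free thermal expansion αLΔT = 26.9e-6 · 7610 · 73.2 = 14.98 mm.
The walls impose strain ε = −(14.98)/7610 = -1.9691e-03; σ = Eε = 44700 · -1.9691e-03 = -88.02 MPa.

-88.0 MPa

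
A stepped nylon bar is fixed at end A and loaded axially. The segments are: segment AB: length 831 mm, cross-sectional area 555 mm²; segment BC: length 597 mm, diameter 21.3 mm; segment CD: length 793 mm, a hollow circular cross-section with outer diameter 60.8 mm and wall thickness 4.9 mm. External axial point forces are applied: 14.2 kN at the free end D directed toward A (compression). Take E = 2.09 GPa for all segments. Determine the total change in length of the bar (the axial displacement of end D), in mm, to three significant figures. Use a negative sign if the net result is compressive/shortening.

-27.8 mm

Internal axial forces (sectioning from the free end, tension +): N_CD = -14.2 kN, N_BC = -14.2 kN, N_AB = -14.2 kN.
A_BC = 356.3 mm².
A_CD = 860.5 mm².
δ_AB = -14200·831/(555·2090) = -10.17 mm
δ_BC = -14200·597/(356.3·2090) = -11.38 mm
δ_CD = -14200·793/(860.5·2090) = -6.261 mm
δ = Σδ_i = -27.82 mm.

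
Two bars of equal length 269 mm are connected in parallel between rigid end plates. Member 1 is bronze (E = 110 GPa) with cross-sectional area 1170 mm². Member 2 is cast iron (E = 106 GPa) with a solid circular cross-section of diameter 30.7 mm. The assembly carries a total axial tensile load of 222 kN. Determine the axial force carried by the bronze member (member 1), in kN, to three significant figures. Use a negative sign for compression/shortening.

A_2 = 740.2 mm².
Equal strain + equilibrium ⇒ each member carries load in proportion to AE: A₁E₁ = 128700000 N, A₂E₂ = 78460000 N, ΣAE = 207200000 N.
F₁ = P·A₁E₁/ΣAE = 222000·128700000/207200000 = 137900 N.

138 kN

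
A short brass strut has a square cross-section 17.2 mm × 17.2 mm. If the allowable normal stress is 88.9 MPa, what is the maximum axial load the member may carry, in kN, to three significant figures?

A = 295.8 mm².
P_max = σ_allow · A = 88.9 · 295.8 = 26300 N = 26.3 kN.

26.3 kN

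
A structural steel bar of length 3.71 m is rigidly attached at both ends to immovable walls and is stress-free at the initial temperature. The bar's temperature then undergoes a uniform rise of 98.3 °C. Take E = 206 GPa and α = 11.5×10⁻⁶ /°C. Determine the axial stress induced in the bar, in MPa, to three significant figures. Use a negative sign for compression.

-233 MPa

Free thermal expansion αLΔT = 11.5e-6 · 3710 · 98.3 = 4.194 mm.
The walls impose strain ε = −(4.194)/3710 = -1.1305e-03; σ = Eε = 206000 · -1.1305e-03 = -232.9 MPa.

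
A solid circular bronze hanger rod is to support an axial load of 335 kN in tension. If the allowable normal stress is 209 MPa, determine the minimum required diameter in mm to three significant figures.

45.2 mm

Required area A ≥ P/σ_allow = 335000/209 = 1603 mm².
For a solid circular section, d ≥ √(4A/π) = 45.18 mm.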